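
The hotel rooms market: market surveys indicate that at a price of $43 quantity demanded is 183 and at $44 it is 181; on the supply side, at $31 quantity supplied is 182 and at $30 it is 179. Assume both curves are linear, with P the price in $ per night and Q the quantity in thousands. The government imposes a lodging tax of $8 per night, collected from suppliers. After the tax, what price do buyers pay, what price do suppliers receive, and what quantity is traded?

Buyers pay $40.8; suppliers receive $32.8; quantity = 187.4.

Demand slope: (181 − 183)/(44 − 43) = -2, so Qd = 269 − 2P.
Supply slope: (179 − 182)/(30 − 31) = 3, so Qs = 3P + 89.
Without the tax, 269 − 2P = 3P + 89 gives 5P = 180, so P* = $36 and Q* = 197.
With the tax collected from suppliers, supply shifts: Qs = 3(P − 8) + 89.
New equilibrium: buyers pay $40.8, suppliers receive $32.8, Q = 187.4. (Wedge: Pb − Ps = 8.)
The less price-elastic side of the market bears the larger share of a per-unit tax.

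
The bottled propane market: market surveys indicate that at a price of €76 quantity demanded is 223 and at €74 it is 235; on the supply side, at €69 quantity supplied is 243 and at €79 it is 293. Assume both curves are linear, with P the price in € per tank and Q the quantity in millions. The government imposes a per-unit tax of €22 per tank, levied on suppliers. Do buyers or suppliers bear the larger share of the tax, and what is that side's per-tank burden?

Suppliers bear the larger share: €12 per tank.

Demand slope: (235 − 223)/(74 − 76) = -6, so Qd = 679 − 6P.
Supply slope: (293 − 243)/(79 − 69) = 5, so Qs = 5P − 102.
Before the tax: set 679 − 6P = 5P − 102 → P* = €71, Q* = 253.
With the tax collected from suppliers, supply shifts: Qs = 5(P − 22) − 102.
New equilibrium: buyers pay €81, suppliers receive €59, Q = 193. (Wedge: Pb − Ps = 22.)
Per-tank burden: buyers €10, suppliers €12.
Suppliers take the larger share because supply is less price-elastic here (demand slope 6 vs supply slope 5).
The less price-elastic side of the market bears the larger share of a per-unit tax.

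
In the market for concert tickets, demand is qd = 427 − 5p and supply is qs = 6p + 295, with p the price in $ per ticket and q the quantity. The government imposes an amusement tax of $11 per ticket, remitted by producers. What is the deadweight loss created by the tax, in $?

Before the tax: set 427 − 5p = 6p + 295 → p* = $12, q* = 367.
With the tax collected from producers, supply shifts: qs = 6(p − 11) + 295.
New equilibrium: buyers pay $18, producers receive $7, q = 337. (Wedge: pb − ps = 11.)
Quantity falls by |ΔQ| = |367 − 337| = 30.
DWL = ½ · t · |ΔQ| = ½ · 11 · 30 = $165.

Deadweight loss = $165.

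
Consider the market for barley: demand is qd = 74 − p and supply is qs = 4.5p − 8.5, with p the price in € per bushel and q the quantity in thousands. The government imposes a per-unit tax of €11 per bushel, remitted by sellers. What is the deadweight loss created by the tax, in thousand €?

Without the tax, 74 − p = 4.5p − 8.5 gives 5.5p = 82.5, so p* = €15 and q* = 59.
With the tax collected from sellers, supply shifts: qs = 4.5(p − 11) − 8.5.
New equilibrium: consumers pay €24, sellers receive €13, q = 50. (Wedge: pb − ps = 11.)
Quantity falls by |ΔQ| = |59 − 50| = 9.
DWL = ½ · t · |ΔQ| = ½ · 11 · 9 = €49.5.

Deadweight loss = €49.5 thousand.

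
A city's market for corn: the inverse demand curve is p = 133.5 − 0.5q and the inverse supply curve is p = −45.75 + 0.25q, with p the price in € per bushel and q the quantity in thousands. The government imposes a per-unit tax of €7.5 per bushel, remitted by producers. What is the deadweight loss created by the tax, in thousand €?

Deadweight loss = €37.5 thousand.

Inverting to q(p) form: qd = 267 − 2p; qs = 4p + 183.
Without the tax, 267 − 2p = 4p + 183 gives 6p = 84, so p* = €14 and q* = 239.
With the tax collected from producers, supply shifts: qs = 4(p − 7.5) + 183.
Solving gives q = 229 with buyers paying €19 and producers receiving €11.5 (the €7.5 wedge).
Quantity falls by |ΔQ| = |239 − 229| = 10.
DWL = ½ · t · |ΔQ| = ½ · 7.5 · 10 = €37.5.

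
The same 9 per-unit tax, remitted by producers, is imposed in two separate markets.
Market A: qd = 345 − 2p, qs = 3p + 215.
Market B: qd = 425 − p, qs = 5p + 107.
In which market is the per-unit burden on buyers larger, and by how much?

Market A: pre-tax p* = 26, q* = 293; post-tax q = 282.2; per-unit burden on buyers = 5.4.
Market B: pre-tax p* = 53, q* = 372; post-tax q = 364.5; per-unit burden on buyers = 7.5.
Difference: 5.4 vs 7.5 → market B is larger by 2.1.

Market B, by 2.1.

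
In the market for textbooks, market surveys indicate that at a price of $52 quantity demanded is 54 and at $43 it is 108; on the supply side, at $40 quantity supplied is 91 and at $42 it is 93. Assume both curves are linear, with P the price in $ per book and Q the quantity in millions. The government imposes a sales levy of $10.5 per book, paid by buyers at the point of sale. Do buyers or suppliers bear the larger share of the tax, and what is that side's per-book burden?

Demand slope: (108 − 54)/(43 − 52) = -6, so Qd = 366 − 6P.
Supply slope: (93 − 91)/(42 − 40) = 1, so Qs = P + 51.
Without the tax, 366 − 6P = P + 51 gives 7P = 315, so P* = $45 and Q* = 96.
With the tax collected from buyers, demand (in seller-price terms) shifts: Qd = 366 − 6(P + 10.5).
New equilibrium: buyers pay $46.5, suppliers receive $36, Q = 87. (Wedge: Pb − Ps = 10.5.)
Per-book burden: buyers $1.5, suppliers $9.
Suppliers take the larger share because supply is less price-elastic here (demand slope 6 vs supply slope 1).
The less price-elastic side of the market bears the larger share of a per-unit tax.

Suppliers bear the larger share: $9 per book.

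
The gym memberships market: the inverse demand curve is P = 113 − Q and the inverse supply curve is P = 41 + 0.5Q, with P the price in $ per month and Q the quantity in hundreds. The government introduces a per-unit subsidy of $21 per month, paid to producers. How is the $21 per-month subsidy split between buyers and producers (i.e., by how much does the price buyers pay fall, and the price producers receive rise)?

Inverting to Q(P) form: Qd = 113 − P; Qs = 2P − 82.
Without the subsidy, 113 − P = 2P − 82 gives 3P = 195, so P* = $65 and Q* = 48.
With a per-unit subsidy paid to producers, each receives P + 21 per unit sold, so supply becomes Qs = 2(P + 21) − 82.
Solving gives Q = 62 with buyers paying $51 and producers receiving $72 (the $21 wedge).
Gain to buyers: $14; to producers: $7. (They sum to $21.)

Buyers gain $14 per month; producers gain $7 per month.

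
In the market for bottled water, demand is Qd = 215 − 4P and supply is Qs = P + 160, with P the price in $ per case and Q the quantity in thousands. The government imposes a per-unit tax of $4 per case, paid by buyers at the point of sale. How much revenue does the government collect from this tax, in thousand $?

Tax revenue = $671.2 thousand.

Before the tax: set 215 − 4P = P + 160 → P* = $11, Q* = 171.
With the tax collected from buyers, demand (in seller-price terms) shifts: Qd = 215 − 4(P + 4).
New equilibrium: buyers pay $11.8, sellers receive $7.8, Q = 167.8. (Wedge: Pb − Ps = 4.)
Revenue = t · Q = 4 · 167.8 = $671.2.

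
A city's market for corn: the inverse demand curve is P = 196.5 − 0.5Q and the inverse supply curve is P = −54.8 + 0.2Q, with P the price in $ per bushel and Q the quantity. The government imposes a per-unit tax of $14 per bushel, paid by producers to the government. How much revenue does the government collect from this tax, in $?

Inverting to Q(P) form: Qd = 393 − 2P; Qs = 5P + 274.
Before the tax: set 393 − 2P = 5P + 274 → P* = $17, Q* = 359.
With the tax collected from producers, supply shifts: Qs = 5(P − 14) + 274.
Solving gives Q = 339 with buyers paying $27 and producers receiving $13 (the $14 wedge).
Revenue = t · Q = 14 · 339 = $4746.

Tax revenue = $4746.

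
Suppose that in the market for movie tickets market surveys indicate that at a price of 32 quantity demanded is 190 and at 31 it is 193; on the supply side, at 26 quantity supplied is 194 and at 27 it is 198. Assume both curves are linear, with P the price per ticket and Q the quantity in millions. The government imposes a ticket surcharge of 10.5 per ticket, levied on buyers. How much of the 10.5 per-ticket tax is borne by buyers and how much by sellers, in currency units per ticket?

Demand slope: (193 − 190)/(31 − 32) = -3, so Qd = 286 − 3P.
Supply slope: (198 − 194)/(27 − 26) = 4, so Qs = 4P + 90.
Before the tax: set 286 − 3P = 4P + 90 → P* = 28, Q* = 202.
With the tax collected from buyers, demand (in seller-price terms) shifts: Qd = 286 − 3(P + 10.5).
New equilibrium: buyers pay 34, sellers receive 23.5, Q = 184. (Wedge: Pb − Ps = 10.5.)
Burden on buyers: 6; on sellers: 4.5. (They sum to 10.5.)

Buyers bear 6 per ticket; sellers bear 4.5 per ticket.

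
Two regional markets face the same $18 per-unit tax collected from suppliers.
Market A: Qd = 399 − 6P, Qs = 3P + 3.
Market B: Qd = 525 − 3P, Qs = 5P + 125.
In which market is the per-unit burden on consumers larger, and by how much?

Market B, by $5.25.

Market A: pre-tax P* = $44, Q* = 135; post-tax Q = 99; per-unit burden on consumers = $6.
Market B: pre-tax P* = $50, Q* = 375; post-tax Q = 341.25; per-unit burden on consumers = $11.25.
Difference: $6 vs $11.25 → market B is larger by $5.25.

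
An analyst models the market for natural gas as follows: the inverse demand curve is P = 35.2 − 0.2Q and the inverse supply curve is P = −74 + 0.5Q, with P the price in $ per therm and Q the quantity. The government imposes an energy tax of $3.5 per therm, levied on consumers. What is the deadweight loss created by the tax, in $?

Rewrite in direct form: Qd = 176 − 5P and Qs = 2P + 148.
Before the tax: set 176 − 5P = 2P + 148 → P* = $4, Q* = 156.
With the tax collected from consumers, demand (in seller-price terms) shifts: Qd = 176 − 5(P + 3.5).
Solving gives Q = 151 with consumers paying $5 and sellers receiving $1.5 (the $3.5 wedge).
Quantity falls by |ΔQ| = |156 − 151| = 5.
DWL = ½ · t · |ΔQ| = ½ · 3.5 · 5 = $8.75.

Deadweight loss = $8.75.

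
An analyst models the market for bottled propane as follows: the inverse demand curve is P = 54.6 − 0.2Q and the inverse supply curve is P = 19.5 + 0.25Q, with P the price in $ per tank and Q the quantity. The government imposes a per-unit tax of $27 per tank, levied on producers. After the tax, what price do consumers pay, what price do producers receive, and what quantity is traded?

Consumers pay $51; producers receive $24; quantity = 18.

Inverting to Q(P) form: Qd = 273 − 5P; Qs = 4P − 78.
Without the tax, 273 − 5P = 4P − 78 gives 9P = 351, so P* = $39 and Q* = 78.
With the tax collected from producers, supply shifts: Qs = 4(P − 27) − 78.
Solving gives Q = 18 with consumers paying $51 and producers receiving $24 (the $27 wedge).
The less price-elastic side of the market bears the larger share of a per-unit tax.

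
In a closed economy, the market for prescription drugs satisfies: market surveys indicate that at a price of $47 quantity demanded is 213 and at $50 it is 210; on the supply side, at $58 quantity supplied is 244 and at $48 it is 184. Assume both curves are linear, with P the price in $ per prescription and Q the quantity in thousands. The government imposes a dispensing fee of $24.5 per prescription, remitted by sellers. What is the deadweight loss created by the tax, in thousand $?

Deadweight loss = $257.25 thousand.

Demand slope: (210 − 213)/(50 − 47) = -1, so Qd = 260 − P.
Supply slope: (184 − 244)/(48 − 58) = 6, so Qs = 6P − 104.
Without the tax, 260 − P = 6P − 104 gives 7P = 364, so P* = $52 and Q* = 208.
With the tax collected from sellers, supply shifts: Qs = 6(P − 24.5) − 104.
New equilibrium: consumers pay $73, sellers receive $48.5, Q = 187. (Wedge: Pb − Ps = 24.5.)
Quantity falls by |ΔQ| = |208 − 187| = 21.
DWL = ½ · t · |ΔQ| = ½ · 24.5 · 21 = $257.25.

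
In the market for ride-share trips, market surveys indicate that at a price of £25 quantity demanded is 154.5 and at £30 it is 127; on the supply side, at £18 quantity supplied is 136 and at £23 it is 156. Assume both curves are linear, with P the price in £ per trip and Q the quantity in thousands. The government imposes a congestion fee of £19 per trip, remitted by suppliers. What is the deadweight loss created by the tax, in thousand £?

Deadweight loss = £418 thousand.

Demand slope: (127 − 154.5)/(30 − 25) = -5.5, so Qd = 292 − 5.5P.
Supply slope: (156 − 136)/(23 − 18) = 4, so Qs = 4P + 64.
Without the tax, 292 − 5.5P = 4P + 64 gives 9.5P = 228, so P* = £24 and Q* = 160.
With the tax collected from suppliers, supply shifts: Qs = 4(P − 19) + 64.
New equilibrium: buyers pay £32, suppliers receive £13, Q = 116. (Wedge: Pb − Ps = 19.)
Quantity falls by |ΔQ| = |160 − 116| = 44.
DWL = ½ · t · |ΔQ| = ½ · 19 · 44 = £418.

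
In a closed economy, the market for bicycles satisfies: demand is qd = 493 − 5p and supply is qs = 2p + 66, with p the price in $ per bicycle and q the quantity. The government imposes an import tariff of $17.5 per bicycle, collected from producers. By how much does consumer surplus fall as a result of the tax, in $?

Consumer surplus falls by $877.5.

Before the tax: set 493 − 5p = 2p + 66 → p* = $61, q* = 188.
With the tax collected from producers, supply shifts: qs = 2(p − 17.5) + 66.
Solving gives q = 163 with buyers paying $66 and producers receiving $48.5 (the $17.5 wedge).
ΔCS is the trapezoid between Q = 163 and Q = 188 of height $5: ½ · (188 + 163) · 5 = $877.5.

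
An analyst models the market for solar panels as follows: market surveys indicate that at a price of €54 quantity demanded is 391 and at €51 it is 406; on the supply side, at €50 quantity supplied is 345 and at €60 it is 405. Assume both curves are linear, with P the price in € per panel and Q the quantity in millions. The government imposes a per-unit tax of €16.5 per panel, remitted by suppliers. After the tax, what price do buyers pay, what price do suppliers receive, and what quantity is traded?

Demand slope: (406 − 391)/(51 − 54) = -5, so Qd = 661 − 5P.
Supply slope: (405 − 345)/(60 − 50) = 6, so Qs = 6P + 45.
Before the tax: set 661 − 5P = 6P + 45 → P* = €56, Q* = 381.
With the tax collected from suppliers, supply shifts: Qs = 6(P − 16.5) + 45.
New equilibrium: buyers pay €65, suppliers receive €48.5, Q = 336. (Wedge: Pb − Ps = 16.5.)
The less price-elastic side of the market bears the larger share of a per-unit tax.

Buyers pay €65; suppliers receive €48.5; quantity = 336.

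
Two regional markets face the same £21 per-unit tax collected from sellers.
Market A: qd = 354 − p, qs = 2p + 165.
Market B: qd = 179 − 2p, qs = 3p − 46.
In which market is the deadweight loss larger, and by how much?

Market B, by £117.6.

Market A: pre-tax p* = £63, q* = 291; post-tax q = 277; deadweight loss = £147.
Market B: pre-tax p* = £45, q* = 89; post-tax q = 63.8; deadweight loss = £264.6.
Difference: £147 vs £264.6 → market B is larger by £117.6.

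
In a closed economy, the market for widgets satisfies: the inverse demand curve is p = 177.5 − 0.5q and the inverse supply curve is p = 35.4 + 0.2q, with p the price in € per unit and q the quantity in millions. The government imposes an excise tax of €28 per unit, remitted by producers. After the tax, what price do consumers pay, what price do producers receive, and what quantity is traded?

Consumers pay €96; producers receive €68; quantity = 163.

Rewrite in direct form: qd = 355 − 2p and qs = 5p − 177.
Before the tax: set 355 − 2p = 5p − 177 → p* = €76, q* = 203.
With the tax collected from producers, supply shifts: qs = 5(p − 28) − 177.
Solving gives q = 163 with consumers paying €96 and producers receiving €68 (the €28 wedge).
The less price-elastic side of the market bears the larger share of a per-unit tax.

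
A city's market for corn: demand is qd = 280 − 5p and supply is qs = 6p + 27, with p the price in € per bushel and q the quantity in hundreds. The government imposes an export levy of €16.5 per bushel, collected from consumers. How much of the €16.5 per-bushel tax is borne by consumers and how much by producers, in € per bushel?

Before the tax: set 280 − 5p = 6p + 27 → p* = €23, q* = 165.
With the tax collected from consumers, demand (in seller-price terms) shifts: qd = 280 − 5(p + 16.5).
New equilibrium: consumers pay €32, producers receive €15.5, q = 120. (Wedge: pb − ps = 16.5.)
Burden on consumers: €9; on producers: €7.5. (They sum to €16.5.)
The less price-elastic side of the market bears the larger share of a per-unit tax.

Consumers bear €9 per bushel; producers bear €7.5 per bushel.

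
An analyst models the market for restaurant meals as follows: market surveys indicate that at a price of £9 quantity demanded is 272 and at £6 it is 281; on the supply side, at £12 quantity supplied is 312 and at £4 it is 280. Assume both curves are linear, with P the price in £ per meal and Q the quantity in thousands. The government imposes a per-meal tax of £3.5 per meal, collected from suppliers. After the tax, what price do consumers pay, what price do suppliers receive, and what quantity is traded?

Consumers pay £7; suppliers receive £3.5; quantity = 278.

Demand slope: (281 − 272)/(6 − 9) = -3, so Qd = 299 − 3P.
Supply slope: (280 − 312)/(4 − 12) = 4, so Qs = 4P + 264.
Without the tax, 299 − 3P = 4P + 264 gives 7P = 35, so P* = £5 and Q* = 284.
With the tax collected from suppliers, supply shifts: Qs = 4(P − 3.5) + 264.
Solving gives Q = 278 with consumers paying £7 and suppliers receiving £3.5 (the £3.5 wedge).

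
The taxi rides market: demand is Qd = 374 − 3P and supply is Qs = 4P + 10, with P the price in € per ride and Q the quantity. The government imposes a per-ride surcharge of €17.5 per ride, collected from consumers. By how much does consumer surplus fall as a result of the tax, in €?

Consumer surplus falls by €2030.

Without the tax, 374 − 3P = 4P + 10 gives 7P = 364, so P* = €52 and Q* = 218.
With the tax collected from consumers, demand (in seller-price terms) shifts: Qd = 374 − 3(P + 17.5).
Solving gives Q = 188 with consumers paying €62 and producers receiving €44.5 (the €17.5 wedge).
ΔCS is the trapezoid between Q = 188 and Q = 218 of height €10: ½ · (218 + 188) · 10 = €2030.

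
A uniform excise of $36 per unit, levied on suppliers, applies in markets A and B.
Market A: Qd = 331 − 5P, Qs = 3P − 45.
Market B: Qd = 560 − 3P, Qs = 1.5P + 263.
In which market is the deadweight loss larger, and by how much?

Market A: pre-tax P* = $47, Q* = 96; post-tax Q = 28.5; deadweight loss = $1215.
Market B: pre-tax P* = $66, Q* = 362; post-tax Q = 326; deadweight loss = $648.
Difference: $1215 vs $648 → market A is larger by $567.

Market A, by $567.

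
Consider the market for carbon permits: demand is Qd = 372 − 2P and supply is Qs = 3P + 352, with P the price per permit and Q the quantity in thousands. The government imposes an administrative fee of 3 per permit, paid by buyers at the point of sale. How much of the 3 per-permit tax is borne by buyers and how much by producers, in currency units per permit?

Before the tax: set 372 − 2P = 3P + 352 → P* = 4, Q* = 364.
With the tax collected from buyers, demand (in seller-price terms) shifts: Qd = 372 − 2(P + 3).
New equilibrium: buyers pay 5.8, producers receive 2.8, Q = 360.4. (Wedge: Pb − Ps = 3.)
Burden on buyers: 1.8; on producers: 1.2. (They sum to 3.)
The less price-elastic side of the market bears the larger share of a per-unit tax.

Buyers bear 1.8 per permit; producers bear 1.2 per permit.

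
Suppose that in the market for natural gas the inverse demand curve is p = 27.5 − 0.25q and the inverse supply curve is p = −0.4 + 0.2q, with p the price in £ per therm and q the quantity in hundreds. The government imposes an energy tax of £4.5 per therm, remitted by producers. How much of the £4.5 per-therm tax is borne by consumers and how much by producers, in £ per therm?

Consumers bear £2.5 per therm; producers bear £2 per therm.

Inverting to q(p) form: qd = 110 − 4p; qs = 5p + 2.
Without the tax, 110 − 4p = 5p + 2 gives 9p = 108, so p* = £12 and q* = 62.
With the tax collected from producers, supply shifts: qs = 5(p − 4.5) + 2.
New equilibrium: consumers pay £14.5, producers receive £10, q = 52. (Wedge: pb − ps = 4.5.)
Burden on consumers: £2.5; on producers: £2. (They sum to £4.5.)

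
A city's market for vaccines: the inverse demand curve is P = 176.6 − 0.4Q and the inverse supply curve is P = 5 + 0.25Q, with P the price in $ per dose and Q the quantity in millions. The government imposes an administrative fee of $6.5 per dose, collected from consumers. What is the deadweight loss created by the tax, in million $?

Deadweight loss = $32.5 million.

Inverting to Q(P) form: Qd = 441.5 − 2.5P; Qs = 4P − 20.
Before the tax: set 441.5 − 2.5P = 4P − 20 → P* = $71, Q* = 264.
With the tax collected from consumers, demand (in seller-price terms) shifts: Qd = 441.5 − 2.5(P + 6.5).
Solving gives Q = 254 with consumers paying $75 and sellers receiving $68.5 (the $6.5 wedge).
Quantity falls by |ΔQ| = |264 − 254| = 10.
DWL = ½ · t · |ΔQ| = ½ · 6.5 · 10 = $32.5.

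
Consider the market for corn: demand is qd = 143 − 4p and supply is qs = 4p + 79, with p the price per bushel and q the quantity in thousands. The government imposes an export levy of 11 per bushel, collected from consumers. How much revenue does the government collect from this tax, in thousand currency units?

Before the tax: set 143 − 4p = 4p + 79 → p* = 8, q* = 111.
With the tax collected from consumers, demand (in seller-price terms) shifts: qd = 143 − 4(p + 11).
Solving gives q = 89 with consumers paying 13.5 and producers receiving 2.5 (the 11 wedge).
Revenue = t · Q = 11 · 89 = 979.

Tax revenue = 979 thousand.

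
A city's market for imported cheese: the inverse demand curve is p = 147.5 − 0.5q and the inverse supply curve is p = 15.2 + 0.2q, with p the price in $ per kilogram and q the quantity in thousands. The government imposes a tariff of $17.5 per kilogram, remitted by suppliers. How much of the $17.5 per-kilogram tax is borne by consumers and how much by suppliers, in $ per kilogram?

Consumers bear $12.5 per kilogram; suppliers bear $5 per kilogram.

Rewrite in direct form: qd = 295 − 2p and qs = 5p − 76.
Without the tax, 295 − 2p = 5p − 76 gives 7p = 371, so p* = $53 and q* = 189.
With the tax collected from suppliers, supply shifts: qs = 5(p − 17.5) − 76.
New equilibrium: consumers pay $65.5, suppliers receive $48, q = 164. (Wedge: pb − ps = 17.5.)
Burden on consumers: $12.5; on suppliers: $5. (They sum to $17.5.)
The less price-elastic side of the market bears the larger share of a per-unit tax.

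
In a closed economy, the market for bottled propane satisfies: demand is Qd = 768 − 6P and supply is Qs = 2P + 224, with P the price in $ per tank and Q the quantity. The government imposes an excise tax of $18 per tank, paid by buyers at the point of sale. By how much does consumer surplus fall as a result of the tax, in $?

Consumer surplus falls by $1559.25.

Without the tax, 768 − 6P = 2P + 224 gives 8P = 544, so P* = $68 and Q* = 360.
With the tax collected from buyers, demand (in seller-price terms) shifts: Qd = 768 − 6(P + 18).
New equilibrium: buyers pay $72.5, sellers receive $54.5, Q = 333. (Wedge: Pb − Ps = 18.)
ΔCS is the trapezoid between Q = 333 and Q = 360 of height $4.5: ½ · (360 + 333) · 4.5 = $1559.25.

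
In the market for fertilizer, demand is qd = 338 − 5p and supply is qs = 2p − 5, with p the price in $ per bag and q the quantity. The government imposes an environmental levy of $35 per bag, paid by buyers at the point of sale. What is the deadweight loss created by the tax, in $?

Deadweight loss = $875.

Before the tax: set 338 − 5p = 2p − 5 → p* = $49, q* = 93.
With the tax collected from buyers, demand (in seller-price terms) shifts: qd = 338 − 5(p + 35).
New equilibrium: buyers pay $59, sellers receive $24, q = 43. (Wedge: pb − ps = 35.)
Quantity falls by |ΔQ| = |93 − 43| = 50.
DWL = ½ · t · |ΔQ| = ½ · 35 · 50 = $875.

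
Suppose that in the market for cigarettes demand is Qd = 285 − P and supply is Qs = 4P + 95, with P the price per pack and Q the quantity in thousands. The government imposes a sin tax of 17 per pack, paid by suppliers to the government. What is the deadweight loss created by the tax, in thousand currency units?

Deadweight loss = 115.6 thousand.

Without the tax, 285 − P = 4P + 95 gives 5P = 190, so P* = 38 and Q* = 247.
With the tax collected from suppliers, supply shifts: Qs = 4(P − 17) + 95.
Solving gives Q = 233.4 with buyers paying 51.6 and suppliers receiving 34.6 (the 17 wedge).
Quantity falls by |ΔQ| = |247 − 233.4| = 13.6.
DWL = ½ · t · |ΔQ| = ½ · 17 · 13.6 = 115.6.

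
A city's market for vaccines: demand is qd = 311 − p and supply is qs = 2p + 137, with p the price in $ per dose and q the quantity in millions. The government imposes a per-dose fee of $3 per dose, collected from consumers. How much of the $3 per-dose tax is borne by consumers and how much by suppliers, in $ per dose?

Without the tax, 311 − p = 2p + 137 gives 3p = 174, so p* = $58 and q* = 253.
With the tax collected from consumers, demand (in seller-price terms) shifts: qd = 311 − (p + 3).
New equilibrium: consumers pay $60, suppliers receive $57, q = 251. (Wedge: pb − ps = 3.)
Burden on consumers: $2; on suppliers: $1. (They sum to $3.)

Consumers bear $2 per dose; suppliers bear $1 per dose.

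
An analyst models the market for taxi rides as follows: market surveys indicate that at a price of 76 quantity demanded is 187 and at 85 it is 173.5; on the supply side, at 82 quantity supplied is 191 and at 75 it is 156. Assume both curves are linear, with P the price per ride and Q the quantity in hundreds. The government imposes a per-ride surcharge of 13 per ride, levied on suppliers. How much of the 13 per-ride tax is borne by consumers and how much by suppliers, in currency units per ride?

Demand slope: (173.5 − 187)/(85 − 76) = -1.5, so Qd = 301 − 1.5P.
Supply slope: (156 − 191)/(75 − 82) = 5, so Qs = 5P − 219.
Without the tax, 301 − 1.5P = 5P − 219 gives 6.5P = 520, so P* = 80 and Q* = 181.
With the tax collected from suppliers, supply shifts: Qs = 5(P − 13) − 219.
New equilibrium: consumers pay 90, suppliers receive 77, Q = 166. (Wedge: Pb − Ps = 13.)
Burden on consumers: 10; on suppliers: 3. (They sum to 13.)
The less price-elastic side of the market bears the larger share of a per-unit tax.

Consumers bear 10 per ride; suppliers bear 3 per ride.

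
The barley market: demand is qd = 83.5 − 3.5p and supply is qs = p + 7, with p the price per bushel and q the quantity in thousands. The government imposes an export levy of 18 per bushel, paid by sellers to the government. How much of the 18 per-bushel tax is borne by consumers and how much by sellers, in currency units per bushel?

Consumers bear 4 per bushel; sellers bear 14 per bushel.

Before the tax: set 83.5 − 3.5p = p + 7 → p* = 17, q* = 24.
With the tax collected from sellers, supply shifts: qs = (p − 18) + 7.
New equilibrium: consumers pay 21, sellers receive 3, q = 10. (Wedge: pb − ps = 18.)
Burden on consumers: 4; on sellers: 14. (They sum to 18.)
The less price-elastic side of the market bears the larger share of a per-unit tax.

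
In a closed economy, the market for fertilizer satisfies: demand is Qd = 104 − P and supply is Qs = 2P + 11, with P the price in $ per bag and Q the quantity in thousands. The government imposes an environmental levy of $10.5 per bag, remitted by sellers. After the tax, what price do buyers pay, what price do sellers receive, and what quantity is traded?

Before the tax: set 104 − P = 2P + 11 → P* = $31, Q* = 73.
With the tax collected from sellers, supply shifts: Qs = 2(P − 10.5) + 11.
Solving gives Q = 66 with buyers paying $38 and sellers receiving $27.5 (the $10.5 wedge).
The less price-elastic side of the market bears the larger share of a per-unit tax.

Buyers pay $38; sellers receive $27.5; quantity = 66.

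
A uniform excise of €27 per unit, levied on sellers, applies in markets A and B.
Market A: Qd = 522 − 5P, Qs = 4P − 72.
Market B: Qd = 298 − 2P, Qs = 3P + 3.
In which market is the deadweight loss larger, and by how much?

Market A, by €372.6.

Market A: pre-tax P* = €66, Q* = 192; post-tax Q = 132; deadweight loss = €810.
Market B: pre-tax P* = €59, Q* = 180; post-tax Q = 147.6; deadweight loss = €437.4.
Difference: €810 vs €437.4 → market A is larger by €372.6.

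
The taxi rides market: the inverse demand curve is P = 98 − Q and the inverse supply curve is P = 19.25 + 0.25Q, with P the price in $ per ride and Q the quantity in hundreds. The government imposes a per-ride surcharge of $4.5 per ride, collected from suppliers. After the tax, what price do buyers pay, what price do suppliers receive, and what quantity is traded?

Buyers pay $38.6; suppliers receive $34.1; quantity = 59.4.

Rewrite in direct form: Qd = 98 − P and Qs = 4P − 77.
Before the tax: set 98 − P = 4P − 77 → P* = $35, Q* = 63.
With the tax collected from suppliers, supply shifts: Qs = 4(P − 4.5) − 77.
New equilibrium: buyers pay $38.6, suppliers receive $34.1, Q = 59.4. (Wedge: Pb − Ps = 4.5.)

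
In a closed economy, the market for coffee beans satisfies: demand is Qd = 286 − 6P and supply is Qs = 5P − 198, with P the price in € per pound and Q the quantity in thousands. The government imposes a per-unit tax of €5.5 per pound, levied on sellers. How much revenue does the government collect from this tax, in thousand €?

Without the tax, 286 − 6P = 5P − 198 gives 11P = 484, so P* = €44 and Q* = 22.
With the tax collected from sellers, supply shifts: Qs = 5(P − 5.5) − 198.
Solving gives Q = 7 with buyers paying €46.5 and sellers receiving €41 (the €5.5 wedge).
Revenue = t · Q = 5.5 · 7 = €38.5.

Tax revenue = €38.5 thousand.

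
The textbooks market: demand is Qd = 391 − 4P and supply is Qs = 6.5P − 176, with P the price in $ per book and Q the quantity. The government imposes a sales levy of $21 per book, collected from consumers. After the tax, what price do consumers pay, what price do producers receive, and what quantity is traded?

Without the tax, 391 − 4P = 6.5P − 176 gives 10.5P = 567, so P* = $54 and Q* = 175.
With the tax collected from consumers, demand (in seller-price terms) shifts: Qd = 391 − 4(P + 21).
New equilibrium: consumers pay $67, producers receive $46, Q = 123. (Wedge: Pb − Ps = 21.)

Consumers pay $67; producers receive $46; quantity = 123.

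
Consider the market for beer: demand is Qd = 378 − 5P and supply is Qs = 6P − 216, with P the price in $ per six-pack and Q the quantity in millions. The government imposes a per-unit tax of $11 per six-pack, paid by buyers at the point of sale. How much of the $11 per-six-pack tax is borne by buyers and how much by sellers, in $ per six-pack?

Buyers bear $6 per six-pack; sellers bear $5 per six-pack.

Before the tax: set 378 − 5P = 6P − 216 → P* = $54, Q* = 108.
With the tax collected from buyers, demand (in seller-price terms) shifts: Qd = 378 − 5(P + 11).
New equilibrium: buyers pay $60, sellers receive $49, Q = 78. (Wedge: Pb − Ps = 11.)
Burden on buyers: $6; on sellers: $5. (They sum to $11.)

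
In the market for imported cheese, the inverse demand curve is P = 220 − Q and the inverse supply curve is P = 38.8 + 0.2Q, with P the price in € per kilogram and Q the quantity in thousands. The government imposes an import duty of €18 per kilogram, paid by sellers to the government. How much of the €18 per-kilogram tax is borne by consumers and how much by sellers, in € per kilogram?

Consumers bear €15 per kilogram; sellers bear €3 per kilogram.

Inverting to Q(P) form: Qd = 220 − P; Qs = 5P − 194.
Before the tax: set 220 − P = 5P − 194 → P* = €69, Q* = 151.
With the tax collected from sellers, supply shifts: Qs = 5(P − 18) − 194.
Solving gives Q = 136 with consumers paying €84 and sellers receiving €66 (the €18 wedge).
Burden on consumers: €15; on sellers: €3. (They sum to €18.)
The less price-elastic side of the market bears the larger share of a per-unit tax.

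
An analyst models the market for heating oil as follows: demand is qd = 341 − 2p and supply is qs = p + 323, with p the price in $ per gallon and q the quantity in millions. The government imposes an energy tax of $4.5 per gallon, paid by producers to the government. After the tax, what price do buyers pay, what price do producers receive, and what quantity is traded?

Before the tax: set 341 − 2p = p + 323 → p* = $6, q* = 329.
With the tax collected from producers, supply shifts: qs = (p − 4.5) + 323.
New equilibrium: buyers pay $7.5, producers receive $3, q = 326. (Wedge: pb − ps = 4.5.)
The less price-elastic side of the market bears the larger share of a per-unit tax.

Buyers pay $7.5; producers receive $3; quantity = 326.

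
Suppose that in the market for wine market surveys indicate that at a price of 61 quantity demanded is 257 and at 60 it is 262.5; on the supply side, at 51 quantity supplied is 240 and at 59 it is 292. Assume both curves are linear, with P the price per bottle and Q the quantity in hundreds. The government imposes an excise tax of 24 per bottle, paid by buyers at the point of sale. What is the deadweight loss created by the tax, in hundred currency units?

Demand slope: (262.5 − 257)/(60 − 61) = -5.5, so Qd = 592.5 − 5.5P.
Supply slope: (292 − 240)/(59 − 51) = 6.5, so Qs = 6.5P − 91.5.
Before the tax: set 592.5 − 5.5P = 6.5P − 91.5 → P* = 57, Q* = 279.
With the tax collected from buyers, demand (in seller-price terms) shifts: Qd = 592.5 − 5.5(P + 24).
Solving gives Q = 207.5 with buyers paying 70 and suppliers receiving 46 (the 24 wedge).
Quantity falls by |ΔQ| = |279 − 207.5| = 71.5.
DWL = ½ · t · |ΔQ| = ½ · 24 · 71.5 = 858.

Deadweight loss = 858 hundred.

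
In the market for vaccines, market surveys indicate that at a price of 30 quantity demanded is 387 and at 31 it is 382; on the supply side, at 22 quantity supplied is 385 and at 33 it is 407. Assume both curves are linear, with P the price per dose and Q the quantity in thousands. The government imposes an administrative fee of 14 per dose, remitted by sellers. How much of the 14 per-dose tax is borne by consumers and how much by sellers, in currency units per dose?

Demand slope: (382 − 387)/(31 − 30) = -5, so Qd = 537 − 5P.
Supply slope: (407 − 385)/(33 − 22) = 2, so Qs = 2P + 341.
Before the tax: set 537 − 5P = 2P + 341 → P* = 28, Q* = 397.
With the tax collected from sellers, supply shifts: Qs = 2(P − 14) + 341.
New equilibrium: consumers pay 32, sellers receive 18, Q = 377. (Wedge: Pb − Ps = 14.)
Burden on consumers: 4; on sellers: 10. (They sum to 14.)

Consumers bear 4 per dose; sellers bear 10 per dose.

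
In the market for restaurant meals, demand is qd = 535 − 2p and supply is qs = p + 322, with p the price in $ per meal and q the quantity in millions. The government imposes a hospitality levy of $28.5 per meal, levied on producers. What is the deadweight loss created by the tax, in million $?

Deadweight loss = $270.75 million.

Without the tax, 535 − 2p = p + 322 gives 3p = 213, so p* = $71 and q* = 393.
With the tax collected from producers, supply shifts: qs = (p − 28.5) + 322.
New equilibrium: consumers pay $80.5, producers receive $52, q = 374. (Wedge: pb − ps = 28.5.)
Quantity falls by |ΔQ| = |393 − 374| = 19.
DWL = ½ · t · |ΔQ| = ½ · 28.5 · 19 = $270.75.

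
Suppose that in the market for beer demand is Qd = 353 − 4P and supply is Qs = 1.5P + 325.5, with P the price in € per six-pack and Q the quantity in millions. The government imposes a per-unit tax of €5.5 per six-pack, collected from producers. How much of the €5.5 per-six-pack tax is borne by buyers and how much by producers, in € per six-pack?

Buyers bear €1.5 per six-pack; producers bear €4 per six-pack.

Before the tax: set 353 − 4P = 1.5P + 325.5 → P* = €5, Q* = 333.
With the tax collected from producers, supply shifts: Qs = 1.5(P − 5.5) + 325.5.
Solving gives Q = 327 with buyers paying €6.5 and producers receiving €1 (the €5.5 wedge).
Burden on buyers: €1.5; on producers: €4. (They sum to €5.5.)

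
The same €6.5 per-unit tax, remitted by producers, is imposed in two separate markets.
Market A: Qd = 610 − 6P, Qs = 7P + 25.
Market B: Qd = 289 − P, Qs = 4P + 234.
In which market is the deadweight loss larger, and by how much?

Market A: pre-tax P* = €45, Q* = 340; post-tax Q = 319; deadweight loss = €68.25.
Market B: pre-tax P* = €11, Q* = 278; post-tax Q = 272.8; deadweight loss = €16.9.
Difference: €68.25 vs €16.9 → market A is larger by €51.35.

Market A, by €51.35.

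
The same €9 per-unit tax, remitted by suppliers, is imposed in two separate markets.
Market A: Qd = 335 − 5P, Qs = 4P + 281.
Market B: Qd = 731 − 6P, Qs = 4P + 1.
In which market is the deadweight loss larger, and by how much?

Market B, by €7.2.

Market A: pre-tax P* = €6, Q* = 305; post-tax Q = 285; deadweight loss = €90.
Market B: pre-tax P* = €73, Q* = 293; post-tax Q = 271.4; deadweight loss = €97.2.
Difference: €90 vs €97.2 → market B is larger by €7.2.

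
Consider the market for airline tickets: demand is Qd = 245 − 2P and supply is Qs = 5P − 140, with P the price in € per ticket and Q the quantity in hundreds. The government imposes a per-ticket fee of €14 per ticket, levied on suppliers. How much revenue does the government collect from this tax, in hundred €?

Tax revenue = €1610 hundred.

Without the tax, 245 − 2P = 5P − 140 gives 7P = 385, so P* = €55 and Q* = 135.
With the tax collected from suppliers, supply shifts: Qs = 5(P − 14) − 140.
New equilibrium: consumers pay €65, suppliers receive €51, Q = 115. (Wedge: Pb − Ps = 14.)
Revenue = t · Q = 14 · 115 = €1610.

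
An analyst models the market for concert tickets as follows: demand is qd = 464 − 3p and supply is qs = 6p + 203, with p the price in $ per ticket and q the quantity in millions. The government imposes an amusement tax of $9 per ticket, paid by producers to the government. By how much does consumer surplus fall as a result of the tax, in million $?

Consumer surplus falls by $2208 million.

Without the tax, 464 − 3p = 6p + 203 gives 9p = 261, so p* = $29 and q* = 377.
With the tax collected from producers, supply shifts: qs = 6(p − 9) + 203.
New equilibrium: buyers pay $35, producers receive $26, q = 359. (Wedge: pb − ps = 9.)
ΔCS is the trapezoid between Q = 359 and Q = 377 of height $6: ½ · (377 + 359) · 6 = $2208.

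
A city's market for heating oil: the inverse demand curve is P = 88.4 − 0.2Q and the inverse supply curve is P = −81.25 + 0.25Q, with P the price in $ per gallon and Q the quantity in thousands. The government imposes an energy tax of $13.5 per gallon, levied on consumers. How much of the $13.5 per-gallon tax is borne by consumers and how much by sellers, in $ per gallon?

Inverting to Q(P) form: Qd = 442 − 5P; Qs = 4P + 325.
Before the tax: set 442 − 5P = 4P + 325 → P* = $13, Q* = 377.
With the tax collected from consumers, demand (in seller-price terms) shifts: Qd = 442 − 5(P + 13.5).
New equilibrium: consumers pay $19, sellers receive $5.5, Q = 347. (Wedge: Pb − Ps = 13.5.)
Burden on consumers: $6; on sellers: $7.5. (They sum to $13.5.)

Consumers bear $6 per gallon; sellers bear $7.5 per gallon.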